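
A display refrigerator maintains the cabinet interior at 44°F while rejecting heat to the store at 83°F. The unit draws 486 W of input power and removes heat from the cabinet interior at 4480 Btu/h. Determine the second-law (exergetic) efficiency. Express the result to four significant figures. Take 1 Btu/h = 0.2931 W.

Converting, Q̇_C = 4480 Btu/h = 1313 W, so COP_actual = Q̇_C/Ẇ = 1313/486.0 = 2.702.
In absolute terms T_C = 279.82 K and T_H = 301.48 K, so ΔT = 21.67 K.
COP_Carnot = T_C/ΔT = 279.82/21.67 = 12.91.
η_II = COP_actual/COP_Carnot = 2.702/12.91 = 0.2092.

0.2092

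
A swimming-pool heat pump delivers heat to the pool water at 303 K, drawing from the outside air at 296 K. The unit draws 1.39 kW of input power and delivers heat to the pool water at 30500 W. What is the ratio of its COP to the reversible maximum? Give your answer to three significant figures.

0.507

Converting, Q̇_H = 30500 W = 30.50 kW, so COP_actual = Q̇_H/Ẇ = 30.50/1.390 = 21.94.
The reservoir spacing is ΔT = 303 − 296 = 7.000 K.
COP_Carnot = T_H/ΔT = 303.00/7.000 = 43.29.
η_II = COP_actual/COP_Carnot = 21.94/43.29 = 0.5069.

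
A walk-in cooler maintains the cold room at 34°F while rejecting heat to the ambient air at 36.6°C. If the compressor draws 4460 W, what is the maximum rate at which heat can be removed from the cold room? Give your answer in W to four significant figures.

34470 W

In absolute terms T_C = 274.26 K and T_H = 309.75 K, so ΔT = 35.49 K.
COP_Carnot = T_C/ΔT = 274.26/35.49 = 7.728.
Q̇_max = COP_Carnot × Ẇ = 7.728 × 4460 W = 34470 W.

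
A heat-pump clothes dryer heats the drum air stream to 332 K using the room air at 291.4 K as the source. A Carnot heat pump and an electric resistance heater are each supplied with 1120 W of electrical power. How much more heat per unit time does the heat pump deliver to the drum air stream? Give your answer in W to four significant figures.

8039 W

The reservoir spacing is ΔT = 332 − 291.4 = 40.60 K.
COP_Carnot = T_H/ΔT = 332.00/40.60 = 8.177.
The heat pump delivers Q̇_H = COP × Ẇ = 9159 W; the resistance heater delivers Ẇ = 1120 W.
Extra = (COP − 1)·Ẇ = 8039 W.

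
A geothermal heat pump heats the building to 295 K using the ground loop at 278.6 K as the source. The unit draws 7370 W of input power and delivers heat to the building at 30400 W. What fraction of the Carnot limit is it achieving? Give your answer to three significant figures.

COP_actual = Q̇_H/Ẇ = 30400/7370 = 4.125.
The reservoir spacing is ΔT = 295 − 278.6 = 16.40 K.
COP_Carnot = T_H/ΔT = 295.00/16.40 = 17.99.
η_II = COP_actual/COP_Carnot = 4.125/17.99 = 0.2293.

0.229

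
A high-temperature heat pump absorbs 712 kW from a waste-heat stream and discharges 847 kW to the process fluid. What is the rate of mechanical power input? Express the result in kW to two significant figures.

For a cyclic device the first law requires Q̇_H = Q̇_C + Ẇ.
Ẇ = Q̇_H − Q̇_C = 135.0 kW.

140 kW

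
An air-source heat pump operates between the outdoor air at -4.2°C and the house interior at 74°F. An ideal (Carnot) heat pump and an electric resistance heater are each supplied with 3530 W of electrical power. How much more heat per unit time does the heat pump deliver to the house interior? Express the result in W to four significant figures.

In absolute terms T_C = 268.95 K and T_H = 296.48 K, so ΔT = 27.53 K.
COP_Carnot = T_H/ΔT = 296.48/27.53 = 10.77.
The heat pump delivers Q̇_H = COP × Ẇ = 38010 W; the resistance heater delivers Ẇ = 3530 W.
Extra = (COP − 1)·Ẇ = 34480 W.

34480 W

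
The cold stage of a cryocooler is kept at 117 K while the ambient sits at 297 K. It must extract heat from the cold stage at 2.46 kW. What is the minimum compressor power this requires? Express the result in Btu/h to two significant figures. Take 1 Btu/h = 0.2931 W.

The reservoir spacing is ΔT = 297 − 117 = 180.0 K.
COP_Carnot = T_C/ΔT = 117.00/180.0 = 0.6500.
Ẇ_min = Q̇/COP_Carnot = 2.460/0.6500 = 3.785 kW = 12910 Btu/h.

13000 Btu/h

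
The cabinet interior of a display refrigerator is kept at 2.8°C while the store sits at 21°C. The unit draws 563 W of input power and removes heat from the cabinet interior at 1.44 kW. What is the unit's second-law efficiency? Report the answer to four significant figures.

Converting, Q̇_C = 1.440 kW = 1440 W, so COP_actual = Q̇_C/Ẇ = 1440/563.0 = 2.558.
In absolute terms T_C = 275.95 K and T_H = 294.15 K, so ΔT = 18.20 K.
COP_Carnot = T_C/ΔT = 275.95/18.20 = 15.16.
η_II = COP_actual/COP_Carnot = 2.558/15.16 = 0.1687.

0.1687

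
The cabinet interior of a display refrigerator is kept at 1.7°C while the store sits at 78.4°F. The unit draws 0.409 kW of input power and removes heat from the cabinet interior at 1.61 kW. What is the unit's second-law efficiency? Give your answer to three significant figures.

COP_actual = Q̇_C/Ẇ = 1.610/0.4090 = 3.936.
In absolute terms T_C = 274.85 K and T_H = 298.93 K, so ΔT = 24.08 K.
COP_Carnot = T_C/ΔT = 274.85/24.08 = 11.42.
η_II = COP_actual/COP_Carnot = 3.936/11.42 = 0.3448.

0.345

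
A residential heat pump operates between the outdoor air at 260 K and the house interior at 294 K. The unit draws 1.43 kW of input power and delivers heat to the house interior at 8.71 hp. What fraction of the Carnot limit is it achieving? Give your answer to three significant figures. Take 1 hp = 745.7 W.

Converting, Q̇_H = 8.710 hp = 6.495 kW, so COP_actual = Q̇_H/Ẇ = 6.495/1.430 = 4.542.
The reservoir spacing is ΔT = 294 − 260 = 34.00 K.
COP_Carnot = T_H/ΔT = 294.00/34.00 = 8.647.
η_II = COP_actual/COP_Carnot = 4.542/8.647 = 0.5253.

0.525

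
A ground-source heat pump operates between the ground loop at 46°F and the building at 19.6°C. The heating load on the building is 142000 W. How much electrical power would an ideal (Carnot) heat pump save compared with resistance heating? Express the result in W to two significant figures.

140000 W

In absolute terms T_C = 280.93 K and T_H = 292.75 K, so ΔT = 11.82 K.
COP_Carnot = T_H/ΔT = 292.75/11.82 = 24.76.
Resistance heating needs Ẇ_res = Q̇_H = 142000 W; the reversible heat pump needs only Ẇ_hp = Q̇_H/COP = 5734 W.
Saving = 142000 − 5734 = 136300 W.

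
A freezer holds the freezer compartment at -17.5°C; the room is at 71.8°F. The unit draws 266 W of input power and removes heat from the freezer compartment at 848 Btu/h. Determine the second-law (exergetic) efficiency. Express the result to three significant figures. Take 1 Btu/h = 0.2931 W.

Converting, Q̇_C = 848.0 Btu/h = 248.5 W, so COP_actual = Q̇_C/Ẇ = 248.5/266.0 = 0.9344.
In absolute terms T_C = 255.65 K and T_H = 295.26 K, so ΔT = 39.61 K.
COP_Carnot = T_C/ΔT = 255.65/39.61 = 6.454.
η_II = COP_actual/COP_Carnot = 0.9344/6.454 = 0.1448.

0.145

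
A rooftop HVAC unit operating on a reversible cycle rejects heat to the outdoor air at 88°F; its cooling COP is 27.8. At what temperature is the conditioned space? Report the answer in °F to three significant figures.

For a Carnot refrigerator COP_R = T_C/(T_H − T_C), so T_C = COP·T_H/(1 + COP).
With T_H = 304.26 K, T_C = 27.8 × 304.26/28.80 = 293.70 K.
Converting, 293.70 K = 68.98°F.

69.0 °F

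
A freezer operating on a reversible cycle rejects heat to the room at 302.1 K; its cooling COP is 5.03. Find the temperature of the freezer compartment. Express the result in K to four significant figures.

252.0 K

For a Carnot refrigerator COP_R = T_C/(T_H − T_C), so T_C = COP·T_H/(1 + COP).
With T_H = 302.10 K, T_C = 5.03 × 302.10/6.030 = 252.00 K.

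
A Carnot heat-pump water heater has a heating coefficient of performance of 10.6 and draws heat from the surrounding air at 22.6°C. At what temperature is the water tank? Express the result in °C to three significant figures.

53.4 °C

COP_HP = T_H/(T_H − T_C) rearranges to T_H = COP·T_C/(COP − 1).
With T_C = 295.75 K, T_H = 10.6 × 295.75/9.600 = 326.56 K.
Converting, 326.56 K = 53.41°C.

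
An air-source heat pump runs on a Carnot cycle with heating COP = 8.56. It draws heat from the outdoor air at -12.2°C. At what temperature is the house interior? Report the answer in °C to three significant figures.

22.3 °C

COP_HP = T_H/(T_H − T_C) rearranges to T_H = COP·T_C/(COP − 1).
With T_C = 260.95 K, T_H = 8.56 × 260.95/7.560 = 295.47 K.
Converting, 295.47 K = 22.32°C.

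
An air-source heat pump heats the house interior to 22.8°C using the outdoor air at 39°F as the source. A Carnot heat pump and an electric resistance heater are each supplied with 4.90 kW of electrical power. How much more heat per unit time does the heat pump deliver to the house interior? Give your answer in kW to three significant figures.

In absolute terms T_C = 277.04 K and T_H = 295.95 K, so ΔT = 18.91 K.
COP_Carnot = T_H/ΔT = 295.95/18.91 = 15.65.
The heat pump delivers Q̇_H = COP × Ẇ = 76.68 kW; the resistance heater delivers Ẇ = 4.900 kW.
Extra = (COP − 1)·Ẇ = 71.78 kW.

71.8 kW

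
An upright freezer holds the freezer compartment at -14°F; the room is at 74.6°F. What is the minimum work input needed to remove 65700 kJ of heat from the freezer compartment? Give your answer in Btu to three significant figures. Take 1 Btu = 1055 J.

In absolute terms T_C = 247.59 K and T_H = 296.82 K, so ΔT = 49.22 K.
The reversible limit is COP_R = T_C/ΔT = 5.030, so W_min = Q_C/COP = Q_C·ΔT/T_C.
W_min = 65700 × 49.22/247.59 = 13060 kJ = 12380 Btu.

12400 Btu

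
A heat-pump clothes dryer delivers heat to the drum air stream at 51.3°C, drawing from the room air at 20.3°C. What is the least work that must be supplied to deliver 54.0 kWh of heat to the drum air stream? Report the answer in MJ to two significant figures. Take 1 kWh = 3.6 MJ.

19 MJ

In absolute terms T_C = 293.45 K and T_H = 324.45 K, so ΔT = 31.00 K.
The reversible limit is COP_HP = T_H/ΔT = 10.47, so W_min = Q_H/COP = Q_H·ΔT/T_H.
W_min = 54.00 × 31.00/324.45 = 5.160 kWh = 18.57 MJ.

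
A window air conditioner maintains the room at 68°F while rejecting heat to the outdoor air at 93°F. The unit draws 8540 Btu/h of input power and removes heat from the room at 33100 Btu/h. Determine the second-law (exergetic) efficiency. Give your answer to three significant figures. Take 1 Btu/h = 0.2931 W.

0.184

COP_actual = Q̇_C/Ẇ = 33100/8540 = 3.876.
In absolute terms T_C = 293.15 K and T_H = 307.04 K, so ΔT = 13.89 K.
COP_Carnot = T_C/ΔT = 293.15/13.89 = 21.11.
η_II = COP_actual/COP_Carnot = 3.876/21.11 = 0.1836.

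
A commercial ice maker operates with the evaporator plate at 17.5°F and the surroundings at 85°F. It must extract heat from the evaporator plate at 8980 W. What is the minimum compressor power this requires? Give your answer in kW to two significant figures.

1.3 kW

In absolute terms T_C = 265.09 K and T_H = 302.59 K, so ΔT = 37.50 K.
COP_Carnot = T_C/ΔT = 265.09/37.50 = 7.069.
Ẇ_min = Q̇/COP_Carnot = 8980/7.069 = 1270 W = 1.270 kW.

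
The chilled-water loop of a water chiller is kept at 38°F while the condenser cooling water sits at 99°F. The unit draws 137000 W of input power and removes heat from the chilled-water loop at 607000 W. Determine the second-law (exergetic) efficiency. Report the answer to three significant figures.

COP_actual = Q̇_C/Ẇ = 607000/137000 = 4.431.
In absolute terms T_C = 276.48 K and T_H = 310.37 K, so ΔT = 33.89 K.
COP_Carnot = T_C/ΔT = 276.48/33.89 = 8.159.
η_II = COP_actual/COP_Carnot = 4.431/8.159 = 0.5431.

0.543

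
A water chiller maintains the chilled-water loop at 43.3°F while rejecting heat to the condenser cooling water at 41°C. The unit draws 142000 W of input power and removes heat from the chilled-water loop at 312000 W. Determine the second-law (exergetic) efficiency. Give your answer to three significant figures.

0.273

COP_actual = Q̇_C/Ẇ = 312000/142000 = 2.197.
In absolute terms T_C = 279.43 K and T_H = 314.15 K, so ΔT = 34.72 K.
COP_Carnot = T_C/ΔT = 279.43/34.72 = 8.048.
η_II = COP_actual/COP_Carnot = 2.197/8.048 = 0.2730.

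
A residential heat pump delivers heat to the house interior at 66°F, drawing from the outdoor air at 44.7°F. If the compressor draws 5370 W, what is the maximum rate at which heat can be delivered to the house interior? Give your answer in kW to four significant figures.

132.5 kW

In absolute terms T_C = 280.21 K and T_H = 292.04 K, so ΔT = 11.83 K.
COP_Carnot = T_H/ΔT = 292.04/11.83 = 24.68.
Q̇_max = COP_Carnot × Ẇ = 24.68 × 5370 W = 132500 W = 132.5 kW.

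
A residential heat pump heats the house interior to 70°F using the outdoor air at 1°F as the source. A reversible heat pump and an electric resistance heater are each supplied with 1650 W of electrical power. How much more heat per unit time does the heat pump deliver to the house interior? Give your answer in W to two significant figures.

11000 W

In absolute terms T_C = 255.93 K and T_H = 294.26 K, so ΔT = 38.33 K.
COP_Carnot = T_H/ΔT = 294.26/38.33 = 7.676.
The heat pump delivers Q̇_H = COP × Ẇ = 12670 W; the resistance heater delivers Ẇ = 1650 W.
Extra = (COP − 1)·Ẇ = 11020 W.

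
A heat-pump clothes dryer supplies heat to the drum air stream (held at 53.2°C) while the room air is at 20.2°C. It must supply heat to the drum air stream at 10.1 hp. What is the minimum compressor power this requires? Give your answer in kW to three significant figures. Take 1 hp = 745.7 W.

0.762 kW

In absolute terms T_C = 293.35 K and T_H = 326.35 K, so ΔT = 33.00 K.
COP_Carnot = T_H/ΔT = 326.35/33.00 = 9.889.
Ẇ_min = Q̇/COP_Carnot = 10.10/9.889 = 1.021 hp = 0.7616 kW.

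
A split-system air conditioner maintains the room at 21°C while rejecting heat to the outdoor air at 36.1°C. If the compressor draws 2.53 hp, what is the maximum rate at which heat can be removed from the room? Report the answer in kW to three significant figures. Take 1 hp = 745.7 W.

In absolute terms T_C = 294.15 K and T_H = 309.25 K, so ΔT = 15.10 K.
COP_Carnot = T_C/ΔT = 294.15/15.10 = 19.48.
Q̇_max = COP_Carnot × Ẇ = 19.48 × 2.530 hp = 49.28 hp = 36.75 kW.

36.8 kW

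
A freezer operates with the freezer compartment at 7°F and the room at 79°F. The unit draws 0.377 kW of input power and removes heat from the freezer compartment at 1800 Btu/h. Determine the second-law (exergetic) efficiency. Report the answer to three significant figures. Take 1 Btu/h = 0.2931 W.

0.216

Converting, Q̇_C = 1800 Btu/h = 0.5276 kW, so COP_actual = Q̇_C/Ẇ = 0.5276/0.3770 = 1.399.
In absolute terms T_C = 259.26 K and T_H = 299.26 K, so ΔT = 40.00 K.
COP_Carnot = T_C/ΔT = 259.26/40.00 = 6.482.
η_II = COP_actual/COP_Carnot = 1.399/6.482 = 0.2159.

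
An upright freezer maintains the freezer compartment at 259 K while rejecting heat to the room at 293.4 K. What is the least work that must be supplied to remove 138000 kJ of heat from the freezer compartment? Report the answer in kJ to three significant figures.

18300 kJ

The reservoir spacing is ΔT = 293.4 − 259 = 34.40 K.
The reversible limit is COP_R = T_C/ΔT = 7.529, so W_min = Q_C/COP = Q_C·ΔT/T_C.
W_min = 138000 × 34.40/259.00 = 18330 kJ.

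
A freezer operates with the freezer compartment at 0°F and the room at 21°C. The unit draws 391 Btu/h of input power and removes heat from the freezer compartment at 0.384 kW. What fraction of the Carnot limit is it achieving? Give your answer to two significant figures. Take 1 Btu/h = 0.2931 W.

Converting, Q̇_C = 0.3840 kW = 1310 Btu/h, so COP_actual = Q̇_C/Ẇ = 1310/391.0 = 3.351.
In absolute terms T_C = 255.37 K and T_H = 294.15 K, so ΔT = 38.78 K.
COP_Carnot = T_C/ΔT = 255.37/38.78 = 6.586.
η_II = COP_actual/COP_Carnot = 3.351/6.586 = 0.5088.

0.51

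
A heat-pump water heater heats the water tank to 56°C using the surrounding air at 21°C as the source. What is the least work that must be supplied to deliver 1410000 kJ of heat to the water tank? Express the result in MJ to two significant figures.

150 MJ

In absolute terms T_C = 294.15 K and T_H = 329.15 K, so ΔT = 35.00 K.
The reversible limit is COP_HP = T_H/ΔT = 9.404, so W_min = Q_H/COP = Q_H·ΔT/T_H.
W_min = 1410000 × 35.00/329.15 = 149900 kJ = 149.9 MJ.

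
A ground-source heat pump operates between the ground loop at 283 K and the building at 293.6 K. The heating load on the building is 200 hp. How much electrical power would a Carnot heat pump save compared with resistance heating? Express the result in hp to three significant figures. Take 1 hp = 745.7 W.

193 hp

The reservoir spacing is ΔT = 293.6 − 283 = 10.60 K.
COP_Carnot = T_H/ΔT = 293.60/10.60 = 27.70.
Resistance heating needs Ẇ_res = Q̇_H = 200.0 hp; the reversible heat pump needs only Ẇ_hp = Q̇_H/COP = 7.221 hp.
Saving = 200.0 − 7.221 = 192.8 hp.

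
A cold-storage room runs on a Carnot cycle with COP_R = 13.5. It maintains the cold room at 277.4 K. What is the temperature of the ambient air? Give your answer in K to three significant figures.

COP_R = T_C/(T_H − T_C) gives T_H − T_C = T_C/COP.
With T_C = 277.40 K, T_H = 277.40 × (1 + 1/13.5) = 297.95 K.

298 K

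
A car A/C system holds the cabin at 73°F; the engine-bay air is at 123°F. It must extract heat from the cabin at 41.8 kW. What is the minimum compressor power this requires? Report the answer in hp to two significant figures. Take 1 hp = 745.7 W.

In absolute terms T_C = 295.93 K and T_H = 323.71 K, so ΔT = 27.78 K.
COP_Carnot = T_C/ΔT = 295.93/27.78 = 10.65.
Ẇ_min = Q̇/COP_Carnot = 41.80/10.65 = 3.924 kW = 5.262 hp.

5.3 hp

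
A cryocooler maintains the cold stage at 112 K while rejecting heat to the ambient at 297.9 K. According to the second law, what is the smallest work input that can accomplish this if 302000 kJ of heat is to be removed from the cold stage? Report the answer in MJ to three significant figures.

The reservoir spacing is ΔT = 297.9 − 112 = 185.9 K.
The reversible limit is COP_R = T_C/ΔT = 0.6025, so W_min = Q_C/COP = Q_C·ΔT/T_C.
W_min = 302000 × 185.9/112.00 = 501300 kJ = 501.3 MJ.

501 MJ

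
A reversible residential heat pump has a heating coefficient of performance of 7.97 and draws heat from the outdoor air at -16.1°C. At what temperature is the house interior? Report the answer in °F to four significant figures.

69.40 °F

COP_HP = T_H/(T_H − T_C) rearranges to T_H = COP·T_C/(COP − 1).
With T_C = 257.05 K, T_H = 7.97 × 257.05/6.970 = 293.93 K.
Converting, 293.93 K = 69.40°F.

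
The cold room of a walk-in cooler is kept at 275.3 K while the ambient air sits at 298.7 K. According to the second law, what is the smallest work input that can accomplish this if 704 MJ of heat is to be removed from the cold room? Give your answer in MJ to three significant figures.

59.8 MJ

The reservoir spacing is ΔT = 298.7 − 275.3 = 23.40 K.
The reversible limit is COP_R = T_C/ΔT = 11.76, so W_min = Q_C/COP = Q_C·ΔT/T_C.
W_min = 704.0 × 23.40/275.30 = 59.84 MJ.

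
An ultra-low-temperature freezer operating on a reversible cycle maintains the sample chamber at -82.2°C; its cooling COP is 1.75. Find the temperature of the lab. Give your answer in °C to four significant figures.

COP_R = T_C/(T_H − T_C) gives T_H − T_C = T_C/COP.
With T_C = 190.95 K, T_H = 190.95 × (1 + 1/1.75) = 300.06 K.
Converting, 300.06 K = 26.91°C.

26.91 °C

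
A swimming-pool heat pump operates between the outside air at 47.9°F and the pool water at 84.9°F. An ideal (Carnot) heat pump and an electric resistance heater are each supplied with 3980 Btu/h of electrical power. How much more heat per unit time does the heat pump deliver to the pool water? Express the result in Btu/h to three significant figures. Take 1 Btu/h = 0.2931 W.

54600 Btu/h

In absolute terms T_C = 281.98 K and T_H = 302.54 K, so ΔT = 20.56 K.
COP_Carnot = T_H/ΔT = 302.54/20.56 = 14.72.
The heat pump delivers Q̇_H = COP × Ẇ = 58580 Btu/h; the resistance heater delivers Ẇ = 3980 Btu/h.
Extra = (COP − 1)·Ẇ = 54600 Btu/h.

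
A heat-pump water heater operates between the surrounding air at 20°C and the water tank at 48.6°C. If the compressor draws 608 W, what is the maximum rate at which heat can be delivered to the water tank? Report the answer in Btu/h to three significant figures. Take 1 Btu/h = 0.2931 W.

23300 Btu/h

In absolute terms T_C = 293.15 K and T_H = 321.75 K, so ΔT = 28.60 K.
COP_Carnot = T_H/ΔT = 321.75/28.60 = 11.25.
Q̇_max = COP_Carnot × Ẇ = 11.25 × 608.0 W = 6840 W = 23340 Btu/h.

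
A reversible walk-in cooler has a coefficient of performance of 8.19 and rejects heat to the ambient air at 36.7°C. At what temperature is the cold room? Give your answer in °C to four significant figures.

2.984 °C

For a Carnot refrigerator COP_R = T_C/(T_H − T_C), so T_C = COP·T_H/(1 + COP).
With T_H = 309.85 K, T_C = 8.19 × 309.85/9.190 = 276.13 K.
Converting, 276.13 K = 2.98°C.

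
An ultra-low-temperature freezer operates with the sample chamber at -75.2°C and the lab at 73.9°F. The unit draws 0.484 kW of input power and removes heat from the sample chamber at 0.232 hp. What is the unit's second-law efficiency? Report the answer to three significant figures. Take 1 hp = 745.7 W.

0.178

Converting, Q̇_C = 0.2320 hp = 0.1730 kW, so COP_actual = Q̇_C/Ẇ = 0.1730/0.4840 = 0.3574.
In absolute terms T_C = 197.95 K and T_H = 296.43 K, so ΔT = 98.48 K.
COP_Carnot = T_C/ΔT = 197.95/98.48 = 2.010.
η_II = COP_actual/COP_Carnot = 0.3574/2.010 = 0.1778.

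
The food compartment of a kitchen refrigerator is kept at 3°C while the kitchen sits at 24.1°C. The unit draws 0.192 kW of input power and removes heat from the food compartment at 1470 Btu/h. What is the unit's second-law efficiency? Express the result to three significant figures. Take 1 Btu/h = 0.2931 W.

Converting, Q̇_C = 1470 Btu/h = 0.4309 kW, so COP_actual = Q̇_C/Ẇ = 0.4309/0.1920 = 2.244.
In absolute terms T_C = 276.15 K and T_H = 297.25 K, so ΔT = 21.10 K.
COP_Carnot = T_C/ΔT = 276.15/21.10 = 13.09.
η_II = COP_actual/COP_Carnot = 2.244/13.09 = 0.1715.

0.171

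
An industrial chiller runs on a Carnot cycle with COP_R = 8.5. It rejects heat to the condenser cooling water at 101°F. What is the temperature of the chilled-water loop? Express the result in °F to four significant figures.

For a Carnot refrigerator COP_R = T_C/(T_H − T_C), so T_C = COP·T_H/(1 + COP).
With T_H = 311.48 K, T_C = 8.5 × 311.48/9.500 = 278.70 K.
Converting, 278.70 K = 41.98°F.

41.98 °F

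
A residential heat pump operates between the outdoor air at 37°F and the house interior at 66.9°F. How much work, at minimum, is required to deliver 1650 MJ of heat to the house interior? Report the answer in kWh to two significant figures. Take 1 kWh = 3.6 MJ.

26 kWh

In absolute terms T_C = 275.93 K and T_H = 292.54 K, so ΔT = 16.61 K.
The reversible limit is COP_HP = T_H/ΔT = 17.61, so W_min = Q_H/COP = Q_H·ΔT/T_H.
W_min = 1650 × 16.61/292.54 = 93.69 MJ = 26.03 kWh.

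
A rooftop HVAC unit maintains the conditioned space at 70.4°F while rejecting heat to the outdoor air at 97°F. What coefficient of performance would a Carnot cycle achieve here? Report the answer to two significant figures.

20

In absolute terms T_C = 294.48 K and T_H = 309.26 K, so ΔT = 14.78 K.
For a reversible cycle, COP_Carnot = T_C/ΔT = 294.48/14.78 = 19.93.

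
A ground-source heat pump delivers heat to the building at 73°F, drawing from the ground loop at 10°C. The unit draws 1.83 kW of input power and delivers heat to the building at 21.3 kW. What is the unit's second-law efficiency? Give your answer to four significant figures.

0.5026

COP_actual = Q̇_H/Ẇ = 21.30/1.830 = 11.64.
In absolute terms T_C = 283.15 K and T_H = 295.93 K, so ΔT = 12.78 K.
COP_Carnot = T_H/ΔT = 295.93/12.78 = 23.16.
η_II = COP_actual/COP_Carnot = 11.64/23.16 = 0.5026.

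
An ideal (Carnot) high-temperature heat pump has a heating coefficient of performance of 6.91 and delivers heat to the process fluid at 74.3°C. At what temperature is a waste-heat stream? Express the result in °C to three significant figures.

24.0 °C

COP_HP = T_H/(T_H − T_C) gives T_H − T_C = T_H/COP.
With T_H = 347.45 K, T_C = 347.45 × (1 − 1/6.91) = 297.17 K.
Converting, 297.17 K = 24.02°C.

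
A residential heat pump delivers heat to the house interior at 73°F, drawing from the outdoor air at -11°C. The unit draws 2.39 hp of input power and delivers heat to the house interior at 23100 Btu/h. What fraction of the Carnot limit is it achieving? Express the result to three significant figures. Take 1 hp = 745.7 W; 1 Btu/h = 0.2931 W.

0.434

Converting, Q̇_H = 23100 Btu/h = 9.080 hp, so COP_actual = Q̇_H/Ẇ = 9.080/2.390 = 3.799.
In absolute terms T_C = 262.15 K and T_H = 295.93 K, so ΔT = 33.78 K.
COP_Carnot = T_H/ΔT = 295.93/33.78 = 8.761.
η_II = COP_actual/COP_Carnot = 3.799/8.761 = 0.4336.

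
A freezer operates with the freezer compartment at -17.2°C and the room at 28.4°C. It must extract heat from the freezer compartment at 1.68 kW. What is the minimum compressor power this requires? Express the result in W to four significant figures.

In absolute terms T_C = 255.95 K and T_H = 301.55 K, so ΔT = 45.60 K.
COP_Carnot = T_C/ΔT = 255.95/45.60 = 5.613.
Ẇ_min = Q̇/COP_Carnot = 1.680/5.613 = 0.2993 kW = 299.3 W.

299.3 W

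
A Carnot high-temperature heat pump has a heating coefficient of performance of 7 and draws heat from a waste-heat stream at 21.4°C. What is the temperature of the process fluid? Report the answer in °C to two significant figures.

70 °C

COP_HP = T_H/(T_H − T_C) rearranges to T_H = COP·T_C/(COP − 1).
With T_C = 294.55 K, T_H = 7 × 294.55/6.000 = 343.64 K.
Converting, 343.64 K = 70.49°C.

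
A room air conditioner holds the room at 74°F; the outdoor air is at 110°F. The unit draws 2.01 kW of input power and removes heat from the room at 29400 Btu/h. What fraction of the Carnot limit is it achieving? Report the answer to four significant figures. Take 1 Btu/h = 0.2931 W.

0.2892

Converting, Q̇_C = 29400 Btu/h = 8.617 kW, so COP_actual = Q̇_C/Ẇ = 8.617/2.010 = 4.287.
In absolute terms T_C = 296.48 K and T_H = 316.48 K, so ΔT = 20.00 K.
COP_Carnot = T_C/ΔT = 296.48/20.00 = 14.82.
η_II = COP_actual/COP_Carnot = 4.287/14.82 = 0.2892.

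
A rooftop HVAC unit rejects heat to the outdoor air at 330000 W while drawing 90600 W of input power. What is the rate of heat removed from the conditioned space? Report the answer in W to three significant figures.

For a cyclic device the first law requires Q̇_H = Q̇_C + Ẇ.
Q̇_C = Q̇_H − Ẇ = 239400 W.

239000 W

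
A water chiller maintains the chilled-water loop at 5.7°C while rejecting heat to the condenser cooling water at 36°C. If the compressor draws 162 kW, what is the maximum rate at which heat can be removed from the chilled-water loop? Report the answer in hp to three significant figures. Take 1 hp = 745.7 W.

2000 hp

In absolute terms T_C = 278.85 K and T_H = 309.15 K, so ΔT = 30.30 K.
COP_Carnot = T_C/ΔT = 278.85/30.30 = 9.203.
Q̇_max = COP_Carnot × Ẇ = 9.203 × 162.0 kW = 1491 kW = 1999 hp.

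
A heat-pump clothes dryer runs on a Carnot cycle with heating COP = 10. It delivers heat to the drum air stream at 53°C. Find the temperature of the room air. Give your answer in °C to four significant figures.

20.39 °C

COP_HP = T_H/(T_H − T_C) gives T_H − T_C = T_H/COP.
With T_H = 326.15 K, T_C = 326.15 × (1 − 1/10) = 293.53 K.
Converting, 293.53 K = 20.38°C.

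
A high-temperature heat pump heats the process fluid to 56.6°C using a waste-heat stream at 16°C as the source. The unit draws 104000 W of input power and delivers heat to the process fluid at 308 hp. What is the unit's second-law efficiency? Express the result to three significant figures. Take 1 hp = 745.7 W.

Converting, Q̇_H = 308.0 hp = 229700 W, so COP_actual = Q̇_H/Ẇ = 229700/104000 = 2.208.
In absolute terms T_C = 289.15 K and T_H = 329.75 K, so ΔT = 40.60 K.
COP_Carnot = T_H/ΔT = 329.75/40.60 = 8.122.
η_II = COP_actual/COP_Carnot = 2.208/8.122 = 0.2719.

0.272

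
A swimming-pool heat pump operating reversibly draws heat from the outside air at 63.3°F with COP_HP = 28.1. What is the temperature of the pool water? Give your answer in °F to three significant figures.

82.6 °F

COP_HP = T_H/(T_H − T_C) rearranges to T_H = COP·T_C/(COP − 1).
With T_C = 290.54 K, T_H = 28.1 × 290.54/27.10 = 301.26 K.
Converting, 301.26 K = 82.60°F.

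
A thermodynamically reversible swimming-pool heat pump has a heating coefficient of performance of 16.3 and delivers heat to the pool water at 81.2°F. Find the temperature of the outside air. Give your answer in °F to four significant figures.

COP_HP = T_H/(T_H − T_C) gives T_H − T_C = T_H/COP.
With T_H = 300.48 K, T_C = 300.48 × (1 − 1/16.3) = 282.05 K.
Converting, 282.05 K = 48.02°F.

48.02 °F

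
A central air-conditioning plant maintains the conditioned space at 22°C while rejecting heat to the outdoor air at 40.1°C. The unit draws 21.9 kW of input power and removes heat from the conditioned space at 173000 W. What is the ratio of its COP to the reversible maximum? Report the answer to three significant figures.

Converting, Q̇_C = 173000 W = 173.0 kW, so COP_actual = Q̇_C/Ẇ = 173.0/21.90 = 7.900.
In absolute terms T_C = 295.15 K and T_H = 313.25 K, so ΔT = 18.10 K.
COP_Carnot = T_C/ΔT = 295.15/18.10 = 16.31.
η_II = COP_actual/COP_Carnot = 7.900/16.31 = 0.4844.

0.484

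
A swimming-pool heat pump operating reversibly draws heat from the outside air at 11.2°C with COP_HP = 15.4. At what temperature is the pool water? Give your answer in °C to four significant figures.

COP_HP = T_H/(T_H − T_C) rearranges to T_H = COP·T_C/(COP − 1).
With T_C = 284.35 K, T_H = 15.4 × 284.35/14.40 = 304.10 K.
Converting, 304.10 K = 30.95°C.

30.95 °C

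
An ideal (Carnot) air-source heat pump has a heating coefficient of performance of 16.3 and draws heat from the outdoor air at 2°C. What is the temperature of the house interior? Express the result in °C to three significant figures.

20.0 °C

COP_HP = T_H/(T_H − T_C) rearranges to T_H = COP·T_C/(COP − 1).
With T_C = 275.15 K, T_H = 16.3 × 275.15/15.30 = 293.13 K.
Converting, 293.13 K = 19.98°C.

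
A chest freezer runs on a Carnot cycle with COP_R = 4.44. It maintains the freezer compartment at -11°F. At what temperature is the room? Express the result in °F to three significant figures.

90.1 °F

COP_R = T_C/(T_H − T_C) gives T_H − T_C = T_C/COP.
With T_C = 249.26 K, T_H = 249.26 × (1 + 1/4.44) = 305.40 K.
Converting, 305.40 K = 90.05°F.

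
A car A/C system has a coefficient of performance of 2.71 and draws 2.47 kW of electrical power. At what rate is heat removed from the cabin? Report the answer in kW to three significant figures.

Q̇_C = COP × Ẇ = 2.71 × 2.470 = 6.694 kW.

6.69 kW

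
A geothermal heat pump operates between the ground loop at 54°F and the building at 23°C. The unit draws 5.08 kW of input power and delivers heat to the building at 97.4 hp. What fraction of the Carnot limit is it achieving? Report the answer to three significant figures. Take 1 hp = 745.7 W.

0.520

Converting, Q̇_H = 97.40 hp = 72.63 kW, so COP_actual = Q̇_H/Ẇ = 72.63/5.080 = 14.30.
In absolute terms T_C = 285.37 K and T_H = 296.15 K, so ΔT = 10.78 K.
COP_Carnot = T_H/ΔT = 296.15/10.78 = 27.48.
η_II = COP_actual/COP_Carnot = 14.30/27.48 = 0.5203.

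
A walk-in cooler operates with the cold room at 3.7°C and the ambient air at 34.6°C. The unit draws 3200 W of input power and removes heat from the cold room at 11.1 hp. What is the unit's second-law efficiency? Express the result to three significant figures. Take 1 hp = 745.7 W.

Converting, Q̇_C = 11.10 hp = 8277 W, so COP_actual = Q̇_C/Ẇ = 8277/3200 = 2.587.
In absolute terms T_C = 276.85 K and T_H = 307.75 K, so ΔT = 30.90 K.
COP_Carnot = T_C/ΔT = 276.85/30.90 = 8.960.
η_II = COP_actual/COP_Carnot = 2.587/8.960 = 0.2887.

0.289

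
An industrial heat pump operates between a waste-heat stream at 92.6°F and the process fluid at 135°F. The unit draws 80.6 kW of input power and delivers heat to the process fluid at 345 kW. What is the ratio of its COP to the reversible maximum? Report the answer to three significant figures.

0.305

COP_actual = Q̇_H/Ẇ = 345.0/80.60 = 4.280.
In absolute terms T_C = 306.82 K and T_H = 330.37 K, so ΔT = 23.56 K.
COP_Carnot = T_H/ΔT = 330.37/23.56 = 14.03.
η_II = COP_actual/COP_Carnot = 4.280/14.03 = 0.3052.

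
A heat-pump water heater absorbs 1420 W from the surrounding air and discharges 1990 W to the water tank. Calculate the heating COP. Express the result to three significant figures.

3.49

The first law gives Q̇_H = Q̇_C + Ẇ, so the three rates are Q̇_C = 1420, Q̇_H = 1990, Ẇ = 570.0 W.
COP_HP = Q̇_H/Ẇ = 1990/570.0 = 3.491.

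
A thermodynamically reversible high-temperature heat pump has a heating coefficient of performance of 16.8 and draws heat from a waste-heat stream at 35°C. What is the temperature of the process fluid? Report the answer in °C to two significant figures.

55 °C

COP_HP = T_H/(T_H − T_C) rearranges to T_H = COP·T_C/(COP − 1).
With T_C = 308.15 K, T_H = 16.8 × 308.15/15.80 = 327.65 K.
Converting, 327.65 K = 54.50°C.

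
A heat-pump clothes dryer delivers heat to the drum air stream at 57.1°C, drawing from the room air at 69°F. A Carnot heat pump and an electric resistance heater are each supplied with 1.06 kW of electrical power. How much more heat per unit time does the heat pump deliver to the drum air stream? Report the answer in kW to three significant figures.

In absolute terms T_C = 293.71 K and T_H = 330.25 K, so ΔT = 36.54 K.
COP_Carnot = T_H/ΔT = 330.25/36.54 = 9.037.
The heat pump delivers Q̇_H = COP × Ẇ = 9.579 kW; the resistance heater delivers Ẇ = 1.060 kW.
Extra = (COP − 1)·Ẇ = 8.519 kW.

8.52 kW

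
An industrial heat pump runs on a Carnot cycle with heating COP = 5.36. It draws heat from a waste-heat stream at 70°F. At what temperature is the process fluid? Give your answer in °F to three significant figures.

191 °F

COP_HP = T_H/(T_H − T_C) rearranges to T_H = COP·T_C/(COP − 1).
With T_C = 294.26 K, T_H = 5.36 × 294.26/4.360 = 361.75 K.
Converting, 361.75 K = 191.48°F.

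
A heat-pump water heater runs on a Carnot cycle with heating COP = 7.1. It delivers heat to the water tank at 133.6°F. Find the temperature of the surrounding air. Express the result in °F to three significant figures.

COP_HP = T_H/(T_H − T_C) gives T_H − T_C = T_H/COP.
With T_H = 329.59 K, T_C = 329.59 × (1 − 1/7.1) = 283.17 K.
Converting, 283.17 K = 50.04°F.

50.0 °F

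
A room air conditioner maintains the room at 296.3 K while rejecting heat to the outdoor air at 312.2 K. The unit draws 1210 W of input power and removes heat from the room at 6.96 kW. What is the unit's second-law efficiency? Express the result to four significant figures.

Converting, Q̇_C = 6.960 kW = 6960 W, so COP_actual = Q̇_C/Ẇ = 6960/1210 = 5.752.
The reservoir spacing is ΔT = 312.2 − 296.3 = 15.90 K.
COP_Carnot = T_C/ΔT = 296.30/15.90 = 18.64.
η_II = COP_actual/COP_Carnot = 5.752/18.64 = 0.3087.

0.3087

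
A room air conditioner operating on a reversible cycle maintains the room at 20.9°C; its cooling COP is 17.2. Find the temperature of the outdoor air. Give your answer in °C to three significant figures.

38.0 °C

COP_R = T_C/(T_H − T_C) gives T_H − T_C = T_C/COP.
With T_C = 294.05 K, T_H = 294.05 × (1 + 1/17.2) = 311.15 K.
Converting, 311.15 K = 38.00°C.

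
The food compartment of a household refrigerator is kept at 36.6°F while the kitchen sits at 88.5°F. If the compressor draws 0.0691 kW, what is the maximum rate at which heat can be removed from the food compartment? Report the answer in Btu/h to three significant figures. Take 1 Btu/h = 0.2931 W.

2250 Btu/h

In absolute terms T_C = 275.71 K and T_H = 304.54 K, so ΔT = 28.83 K.
COP_Carnot = T_C/ΔT = 275.71/28.83 = 9.562.
Q̇_max = COP_Carnot × Ẇ = 9.562 × 0.06910 kW = 0.6607 kW = 2254 Btu/h.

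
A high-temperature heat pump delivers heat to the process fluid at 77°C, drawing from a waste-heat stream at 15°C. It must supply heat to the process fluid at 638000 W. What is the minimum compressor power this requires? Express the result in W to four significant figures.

113000 W

In absolute terms T_C = 288.15 K and T_H = 350.15 K, so ΔT = 62.00 K.
COP_Carnot = T_H/ΔT = 350.15/62.00 = 5.648.
Ẇ_min = Q̇/COP_Carnot = 638000/5.648 = 113000 W.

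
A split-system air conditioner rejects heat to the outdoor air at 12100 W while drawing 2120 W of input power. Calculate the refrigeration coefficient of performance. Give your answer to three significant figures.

4.71

The first law gives Q̇_H = Q̇_C + Ẇ, so the three rates are Q̇_C = 9980, Q̇_H = 12100, Ẇ = 2120 W.
COP_R = Q̇_C/Ẇ = 9980/2120 = 4.708.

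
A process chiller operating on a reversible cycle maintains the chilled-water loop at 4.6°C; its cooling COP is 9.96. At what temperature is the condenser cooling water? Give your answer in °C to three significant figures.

COP_R = T_C/(T_H − T_C) gives T_H − T_C = T_C/COP.
With T_C = 277.75 K, T_H = 277.75 × (1 + 1/9.96) = 305.64 K.
Converting, 305.64 K = 32.49°C.

32.5 °C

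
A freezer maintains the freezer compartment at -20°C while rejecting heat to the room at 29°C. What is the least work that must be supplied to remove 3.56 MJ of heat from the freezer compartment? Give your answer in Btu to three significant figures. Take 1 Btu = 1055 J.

653 Btu

In absolute terms T_C = 253.15 K and T_H = 302.15 K, so ΔT = 49.00 K.
The reversible limit is COP_R = T_C/ΔT = 5.166, so W_min = Q_C/COP = Q_C·ΔT/T_C.
W_min = 3.560 × 49.00/253.15 = 0.6891 MJ = 653.2 Btu.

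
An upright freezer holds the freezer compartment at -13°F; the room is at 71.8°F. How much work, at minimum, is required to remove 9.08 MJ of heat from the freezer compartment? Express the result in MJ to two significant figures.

In absolute terms T_C = 248.15 K and T_H = 295.26 K, so ΔT = 47.11 K.
The reversible limit is COP_R = T_C/ΔT = 5.267, so W_min = Q_C/COP = Q_C·ΔT/T_C.
W_min = 9.080 × 47.11/248.15 = 1.724 MJ.

1.7 MJ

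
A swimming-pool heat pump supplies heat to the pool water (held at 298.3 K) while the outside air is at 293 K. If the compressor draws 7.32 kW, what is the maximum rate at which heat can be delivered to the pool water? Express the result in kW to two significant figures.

The reservoir spacing is ΔT = 298.3 − 293 = 5.300 K.
COP_Carnot = T_H/ΔT = 298.30/5.300 = 56.28.
Q̇_max = COP_Carnot × Ẇ = 56.28 × 7.320 kW = 412.0 kW.

410 kW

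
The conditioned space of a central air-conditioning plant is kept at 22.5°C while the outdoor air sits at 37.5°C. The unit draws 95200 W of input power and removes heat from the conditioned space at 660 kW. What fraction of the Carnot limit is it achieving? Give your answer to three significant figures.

0.352

Converting, Q̇_C = 660.0 kW = 660000 W, so COP_actual = Q̇_C/Ẇ = 660000/95200 = 6.933.
In absolute terms T_C = 295.65 K and T_H = 310.65 K, so ΔT = 15.00 K.
COP_Carnot = T_C/ΔT = 295.65/15.00 = 19.71.
η_II = COP_actual/COP_Carnot = 6.933/19.71 = 0.3517.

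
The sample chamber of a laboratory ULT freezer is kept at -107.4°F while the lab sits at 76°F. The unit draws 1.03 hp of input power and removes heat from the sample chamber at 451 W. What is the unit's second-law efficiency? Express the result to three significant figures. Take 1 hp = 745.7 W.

0.306

Converting, Q̇_C = 451.0 W = 0.6048 hp, so COP_actual = Q̇_C/Ẇ = 0.6048/1.030 = 0.5872.
In absolute terms T_C = 195.71 K and T_H = 297.59 K, so ΔT = 101.9 K.
COP_Carnot = T_C/ΔT = 195.71/101.9 = 1.921.
η_II = COP_actual/COP_Carnot = 0.5872/1.921 = 0.3057.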